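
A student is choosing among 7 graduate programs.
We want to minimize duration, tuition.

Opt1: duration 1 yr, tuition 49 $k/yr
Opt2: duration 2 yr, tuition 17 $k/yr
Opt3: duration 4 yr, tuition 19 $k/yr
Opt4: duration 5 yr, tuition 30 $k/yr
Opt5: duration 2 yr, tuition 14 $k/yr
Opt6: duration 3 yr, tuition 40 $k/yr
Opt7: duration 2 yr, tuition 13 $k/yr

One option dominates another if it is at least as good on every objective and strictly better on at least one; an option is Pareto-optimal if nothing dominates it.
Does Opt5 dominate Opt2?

Opt5 vs Opt2: duration 2≤2, tuition 14≤17 — Opt5 is at least as good on every objective with at least one strict improvement.

Yes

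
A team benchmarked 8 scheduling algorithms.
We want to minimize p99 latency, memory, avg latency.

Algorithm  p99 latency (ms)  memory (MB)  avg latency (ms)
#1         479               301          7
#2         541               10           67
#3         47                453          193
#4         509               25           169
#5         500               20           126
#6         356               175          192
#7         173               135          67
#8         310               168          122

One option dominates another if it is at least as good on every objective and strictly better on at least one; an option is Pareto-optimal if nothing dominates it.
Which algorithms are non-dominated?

#1: not dominated (best avg latency).
#2: not dominated (best memory).
#3: not dominated (best p99 latency).
#4: dominated by #5 (p99 latency 500≤509, memory 20≤25, avg latency 126≤169).
#5: not dominated.
#6: dominated by #7 (p99 latency 173≤356, memory 135≤175, avg latency 67≤192).
#7: not dominated.
#8: dominated by #7 (p99 latency 173≤310, memory 135≤168, avg latency 67≤122).

#1, #2, #3, #5, #7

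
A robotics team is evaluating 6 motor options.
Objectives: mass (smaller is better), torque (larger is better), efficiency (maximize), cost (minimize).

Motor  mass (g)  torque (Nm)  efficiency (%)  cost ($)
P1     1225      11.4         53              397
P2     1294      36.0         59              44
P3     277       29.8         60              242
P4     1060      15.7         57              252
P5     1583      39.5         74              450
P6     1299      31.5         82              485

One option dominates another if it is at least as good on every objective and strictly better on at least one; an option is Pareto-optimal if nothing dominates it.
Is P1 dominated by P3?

P3 vs P1: mass 277≤1225, torque 29.8≥11.4, efficiency 60≥53, cost 242≤397 — P3 is at least as good on every objective with at least one strict improvement.

Yes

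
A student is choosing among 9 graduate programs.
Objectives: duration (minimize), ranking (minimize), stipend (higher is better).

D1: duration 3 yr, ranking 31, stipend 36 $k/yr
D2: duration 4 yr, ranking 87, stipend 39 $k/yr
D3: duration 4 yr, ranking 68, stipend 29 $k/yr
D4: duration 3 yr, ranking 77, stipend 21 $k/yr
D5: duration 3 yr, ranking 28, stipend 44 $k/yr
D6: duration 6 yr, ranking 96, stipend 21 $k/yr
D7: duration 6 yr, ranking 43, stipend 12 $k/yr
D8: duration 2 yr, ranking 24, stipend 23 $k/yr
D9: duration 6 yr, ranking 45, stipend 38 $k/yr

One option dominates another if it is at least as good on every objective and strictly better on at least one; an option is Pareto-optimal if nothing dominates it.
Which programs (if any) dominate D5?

D1: worse on ranking (31 vs 28).
D2: worse on duration (4 vs 3).
D3: worse on duration (4 vs 3).
D4: worse on ranking (77 vs 28).
D6: worse on duration (6 vs 3).
D7: worse on duration (6 vs 3).
D8: worse on stipend (23 vs 44).
D9: worse on duration (6 vs 3).
No option dominates D5.

none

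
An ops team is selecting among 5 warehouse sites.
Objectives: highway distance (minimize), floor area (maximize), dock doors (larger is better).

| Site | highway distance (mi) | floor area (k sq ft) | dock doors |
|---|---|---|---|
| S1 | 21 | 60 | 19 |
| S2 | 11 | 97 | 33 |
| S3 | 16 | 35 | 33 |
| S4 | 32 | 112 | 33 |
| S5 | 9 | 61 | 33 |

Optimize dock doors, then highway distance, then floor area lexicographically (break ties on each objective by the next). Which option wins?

First maximize dock doors: best is 33, kept {S2, S3, S4, S5}.
Then minimize highway distance: best is 9, kept {S5}.

S5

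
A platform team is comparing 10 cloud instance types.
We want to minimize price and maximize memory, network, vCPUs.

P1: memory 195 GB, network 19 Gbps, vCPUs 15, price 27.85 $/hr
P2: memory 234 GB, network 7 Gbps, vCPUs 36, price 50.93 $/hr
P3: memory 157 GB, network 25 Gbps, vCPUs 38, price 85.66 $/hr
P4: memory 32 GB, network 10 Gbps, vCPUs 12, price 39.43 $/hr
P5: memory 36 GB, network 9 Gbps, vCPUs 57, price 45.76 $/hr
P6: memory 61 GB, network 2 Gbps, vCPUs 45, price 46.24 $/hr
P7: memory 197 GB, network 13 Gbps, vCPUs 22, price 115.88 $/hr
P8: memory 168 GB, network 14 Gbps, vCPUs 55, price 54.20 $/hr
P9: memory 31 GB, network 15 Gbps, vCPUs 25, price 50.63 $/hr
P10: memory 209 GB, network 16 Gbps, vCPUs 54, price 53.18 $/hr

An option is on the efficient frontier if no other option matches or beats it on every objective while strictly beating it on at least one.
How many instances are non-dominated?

P1: not dominated (best price).
P2: not dominated (best memory).
P3: not dominated (best network).
P4: dominated by P1 (memory 195≥32, network 19≥10, vCPUs 15≥12, price 27.85≤39.43).
P5: not dominated (best vCPUs).
P6: not dominated.
P7: dominated by P10 (memory 209≥197, network 16≥13, vCPUs 54≥22, price 53.18≤115.88).
P8: not dominated.
P9: not dominated.
P10: not dominated.
Pareto-optimal: P1, P2, P3, P5, P6, P8, P9, P10 → 8.

8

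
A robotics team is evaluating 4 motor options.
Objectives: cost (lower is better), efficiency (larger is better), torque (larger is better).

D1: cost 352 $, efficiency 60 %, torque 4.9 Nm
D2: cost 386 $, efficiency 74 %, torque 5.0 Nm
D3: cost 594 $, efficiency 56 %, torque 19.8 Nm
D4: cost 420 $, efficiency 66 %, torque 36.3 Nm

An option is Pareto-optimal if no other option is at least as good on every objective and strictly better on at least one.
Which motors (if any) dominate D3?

D4

D4: cost 420≤594, efficiency 66≥56, torque 36.3≥19.8 — dominates D3.
Others (D1, D2) are each worse than D3 on at least one objective.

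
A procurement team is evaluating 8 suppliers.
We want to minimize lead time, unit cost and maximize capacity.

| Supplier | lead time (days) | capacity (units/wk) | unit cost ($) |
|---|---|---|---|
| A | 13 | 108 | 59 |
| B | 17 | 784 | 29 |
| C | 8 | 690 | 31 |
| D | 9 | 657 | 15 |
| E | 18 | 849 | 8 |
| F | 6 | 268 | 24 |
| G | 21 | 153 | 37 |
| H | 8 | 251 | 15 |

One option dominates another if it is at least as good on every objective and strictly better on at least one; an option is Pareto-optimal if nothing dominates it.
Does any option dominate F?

A: worse on lead time (13 vs 6).
B: worse on lead time (17 vs 6).
C: worse on lead time (8 vs 6).
D: worse on lead time (9 vs 6).
E: worse on lead time (18 vs 6).
G: worse on lead time (21 vs 6).
H: worse on lead time (8 vs 6).
No option is at least as good as F on every objective and strictly better on one.

No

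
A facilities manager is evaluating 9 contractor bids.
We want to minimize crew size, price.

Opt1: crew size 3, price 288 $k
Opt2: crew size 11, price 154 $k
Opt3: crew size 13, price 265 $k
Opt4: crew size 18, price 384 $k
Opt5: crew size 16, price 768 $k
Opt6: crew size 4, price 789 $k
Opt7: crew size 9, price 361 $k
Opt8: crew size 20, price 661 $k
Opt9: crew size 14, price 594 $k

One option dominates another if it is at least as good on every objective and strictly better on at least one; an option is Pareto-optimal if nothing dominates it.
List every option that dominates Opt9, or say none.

Opt1: crew size 3≤14, price 288≤594 — dominates Opt9.
Opt2: crew size 11≤14, price 154≤594 — dominates Opt9.
Opt3: crew size 13≤14, price 265≤594 — dominates Opt9.
Opt7: crew size 9≤14, price 361≤594 — dominates Opt9.
Others (Opt4, Opt5, Opt6, Opt8) are each worse than Opt9 on at least one objective.

Opt1, Opt2, Opt3, Opt7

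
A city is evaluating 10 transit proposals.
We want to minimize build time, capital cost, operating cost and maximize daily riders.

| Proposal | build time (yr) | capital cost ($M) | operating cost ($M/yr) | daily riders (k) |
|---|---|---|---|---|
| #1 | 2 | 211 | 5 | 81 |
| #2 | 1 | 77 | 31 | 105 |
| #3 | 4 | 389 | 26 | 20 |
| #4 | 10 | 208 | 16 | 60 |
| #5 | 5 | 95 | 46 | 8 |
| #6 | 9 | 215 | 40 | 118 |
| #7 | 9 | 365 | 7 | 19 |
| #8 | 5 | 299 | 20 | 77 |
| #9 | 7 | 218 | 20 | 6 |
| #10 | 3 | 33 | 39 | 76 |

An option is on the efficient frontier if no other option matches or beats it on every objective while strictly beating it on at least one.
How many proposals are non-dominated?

5

#1: not dominated (best operating cost).
#2: not dominated (best build time).
#3: dominated by #1 (build time 2≤4, capital cost 211≤389, operating cost 5≤26, daily riders 81≥20).
#4: not dominated.
#5: dominated by #2 (build time 1≤5, capital cost 77≤95, operating cost 31≤46, daily riders 105≥8).
#6: not dominated (best daily riders).
#7: dominated by #1 (build time 2≤9, capital cost 211≤365, operating cost 5≤7, daily riders 81≥19).
#8: dominated by #1 (build time 2≤5, capital cost 211≤299, operating cost 5≤20, daily riders 81≥77).
#9: dominated by #1 (build time 2≤7, capital cost 211≤218, operating cost 5≤20, daily riders 81≥6).
#10: not dominated (best capital cost).
Pareto-optimal: #1, #2, #4, #6, #10 → 5.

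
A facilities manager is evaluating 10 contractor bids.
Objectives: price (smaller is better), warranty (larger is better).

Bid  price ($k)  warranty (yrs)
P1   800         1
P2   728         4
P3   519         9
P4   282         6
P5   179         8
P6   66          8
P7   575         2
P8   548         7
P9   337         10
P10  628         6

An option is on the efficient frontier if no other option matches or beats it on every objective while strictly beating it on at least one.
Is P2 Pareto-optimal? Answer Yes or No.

No

P3 vs P2: price 519≤728, warranty 9≥4 — P3 is at least as good on every objective and strictly better on at least one, so P3 dominates P2.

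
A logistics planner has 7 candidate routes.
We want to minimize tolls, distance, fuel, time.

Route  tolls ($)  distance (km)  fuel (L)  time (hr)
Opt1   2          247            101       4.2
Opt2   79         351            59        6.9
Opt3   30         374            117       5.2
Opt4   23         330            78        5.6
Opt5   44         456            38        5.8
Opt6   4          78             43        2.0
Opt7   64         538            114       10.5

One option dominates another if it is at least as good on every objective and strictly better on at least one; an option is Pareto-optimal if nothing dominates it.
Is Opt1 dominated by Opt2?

Opt2 vs Opt1: Opt2 is worse on tolls (79 vs 2), so it does not dominate Opt1.

No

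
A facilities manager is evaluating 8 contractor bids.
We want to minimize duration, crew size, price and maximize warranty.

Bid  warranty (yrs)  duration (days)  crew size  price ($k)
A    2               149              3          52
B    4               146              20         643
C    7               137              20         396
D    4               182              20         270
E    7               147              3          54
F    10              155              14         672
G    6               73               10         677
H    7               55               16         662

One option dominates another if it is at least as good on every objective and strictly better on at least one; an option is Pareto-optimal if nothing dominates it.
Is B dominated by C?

Yes

C vs B: warranty 7≥4, duration 137≤146, crew size 20≤20, price 396≤643 — C is at least as good on every objective with at least one strict improvement.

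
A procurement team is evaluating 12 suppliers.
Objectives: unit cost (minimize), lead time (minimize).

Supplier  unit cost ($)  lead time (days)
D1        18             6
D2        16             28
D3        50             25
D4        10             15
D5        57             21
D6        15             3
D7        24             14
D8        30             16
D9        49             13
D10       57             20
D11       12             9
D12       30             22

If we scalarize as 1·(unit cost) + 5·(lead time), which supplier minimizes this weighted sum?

D6

D1: 1·18 + 5·6 = 48
D2: 1·16 + 5·28 = 156
D3: 1·50 + 5·25 = 175
D4: 1·10 + 5·15 = 85
D5: 1·57 + 5·21 = 162
D6: 1·15 + 5·3 = 30
D7: 1·24 + 5·14 = 94
D8: 1·30 + 5·16 = 110
D9: 1·49 + 5·13 = 114
D10: 1·57 + 5·20 = 157
D11: 1·12 + 5·9 = 57
D12: 1·30 + 5·22 = 140
Lowest: D6 at 30.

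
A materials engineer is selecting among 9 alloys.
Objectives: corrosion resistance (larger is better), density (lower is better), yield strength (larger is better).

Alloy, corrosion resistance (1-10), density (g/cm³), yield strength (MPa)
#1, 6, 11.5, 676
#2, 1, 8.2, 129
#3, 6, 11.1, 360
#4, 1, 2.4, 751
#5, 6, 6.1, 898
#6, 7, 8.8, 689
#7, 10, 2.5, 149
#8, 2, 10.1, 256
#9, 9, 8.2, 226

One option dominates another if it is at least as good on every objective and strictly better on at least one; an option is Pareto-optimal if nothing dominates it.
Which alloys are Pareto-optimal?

#1: dominated by #5 (corrosion resistance 6≥6, density 6.1≤11.5, yield strength 898≥676).
#2: dominated by #4 (corrosion resistance 1≥1, density 2.4≤8.2, yield strength 751≥129).
#3: dominated by #5 (corrosion resistance 6≥6, density 6.1≤11.1, yield strength 898≥360).
#4: not dominated (best density).
#5: not dominated (best yield strength).
#6: not dominated.
#7: not dominated (best corrosion resistance).
#8: dominated by #5 (corrosion resistance 6≥2, density 6.1≤10.1, yield strength 898≥256).
#9: not dominated.

#4, #5, #6, #7, #9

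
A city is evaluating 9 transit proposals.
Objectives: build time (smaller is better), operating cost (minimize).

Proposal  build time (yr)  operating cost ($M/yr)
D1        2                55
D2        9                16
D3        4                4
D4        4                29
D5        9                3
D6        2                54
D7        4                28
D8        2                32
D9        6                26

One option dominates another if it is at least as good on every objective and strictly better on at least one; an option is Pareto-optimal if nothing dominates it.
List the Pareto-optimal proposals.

D1: dominated by D6 (build time 2≤2, operating cost 54≤55).
D2: dominated by D3 (build time 4≤9, operating cost 4≤16).
D3: not dominated.
D4: dominated by D3 (build time 4≤4, operating cost 4≤29).
D5: not dominated (best operating cost).
D6: dominated by D8 (build time 2≤2, operating cost 32≤54).
D7: dominated by D3 (build time 4≤4, operating cost 4≤28).
D8: not dominated.
D9: dominated by D3 (build time 4≤6, operating cost 4≤26).

D3, D5, D8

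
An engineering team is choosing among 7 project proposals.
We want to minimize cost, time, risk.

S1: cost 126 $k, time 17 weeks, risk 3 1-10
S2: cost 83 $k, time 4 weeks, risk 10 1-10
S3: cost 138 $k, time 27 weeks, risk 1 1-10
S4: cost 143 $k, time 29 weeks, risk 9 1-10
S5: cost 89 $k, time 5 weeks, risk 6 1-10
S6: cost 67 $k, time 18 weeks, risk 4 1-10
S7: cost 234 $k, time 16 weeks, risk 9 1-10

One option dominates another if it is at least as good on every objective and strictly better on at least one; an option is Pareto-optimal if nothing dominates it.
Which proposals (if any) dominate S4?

S1, S3, S5, S6

S1: cost 126≤143, time 17≤29, risk 3≤9 — dominates S4.
S3: cost 138≤143, time 27≤29, risk 1≤9 — dominates S4.
S5: cost 89≤143, time 5≤29, risk 6≤9 — dominates S4.
S6: cost 67≤143, time 18≤29, risk 4≤9 — dominates S4.
Others (S2, S7) are each worse than S4 on at least one objective.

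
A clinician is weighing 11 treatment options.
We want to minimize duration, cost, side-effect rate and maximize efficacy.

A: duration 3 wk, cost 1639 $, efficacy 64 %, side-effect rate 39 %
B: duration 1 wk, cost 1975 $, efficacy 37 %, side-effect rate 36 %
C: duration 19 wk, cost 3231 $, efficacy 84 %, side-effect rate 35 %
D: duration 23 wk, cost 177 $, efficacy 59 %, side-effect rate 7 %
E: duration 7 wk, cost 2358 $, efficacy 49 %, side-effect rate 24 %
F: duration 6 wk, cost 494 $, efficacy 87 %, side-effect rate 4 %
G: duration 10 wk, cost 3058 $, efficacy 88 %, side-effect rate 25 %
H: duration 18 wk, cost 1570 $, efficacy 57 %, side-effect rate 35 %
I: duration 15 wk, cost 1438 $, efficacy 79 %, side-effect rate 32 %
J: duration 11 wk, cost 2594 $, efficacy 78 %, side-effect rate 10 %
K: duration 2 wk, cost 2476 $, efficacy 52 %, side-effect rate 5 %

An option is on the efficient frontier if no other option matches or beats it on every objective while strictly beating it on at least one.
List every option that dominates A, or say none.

none

B: worse on cost (1975 vs 1639).
C: worse on duration (19 vs 3).
D: worse on duration (23 vs 3).
E: worse on duration (7 vs 3).
F: worse on duration (6 vs 3).
G: worse on duration (10 vs 3).
H: worse on duration (18 vs 3).
I: worse on duration (15 vs 3).
J: worse on duration (11 vs 3).
K: worse on cost (2476 vs 1639).
No option dominates A.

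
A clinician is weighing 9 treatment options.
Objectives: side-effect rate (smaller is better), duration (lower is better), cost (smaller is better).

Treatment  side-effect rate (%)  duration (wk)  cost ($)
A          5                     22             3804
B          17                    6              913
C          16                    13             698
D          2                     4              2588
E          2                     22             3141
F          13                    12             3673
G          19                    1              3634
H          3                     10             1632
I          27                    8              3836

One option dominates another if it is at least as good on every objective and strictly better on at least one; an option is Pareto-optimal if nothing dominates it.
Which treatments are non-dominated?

B, C, D, G, H

A: dominated by D (side-effect rate 2≤5, duration 4≤22, cost 2588≤3804).
B: not dominated.
C: not dominated (best cost).
D: not dominated.
E: dominated by D (side-effect rate 2≤2, duration 4≤22, cost 2588≤3141).
F: dominated by D (side-effect rate 2≤13, duration 4≤12, cost 2588≤3673).
G: not dominated (best duration).
H: not dominated.
I: dominated by B (side-effect rate 17≤27, duration 6≤8, cost 913≤3836).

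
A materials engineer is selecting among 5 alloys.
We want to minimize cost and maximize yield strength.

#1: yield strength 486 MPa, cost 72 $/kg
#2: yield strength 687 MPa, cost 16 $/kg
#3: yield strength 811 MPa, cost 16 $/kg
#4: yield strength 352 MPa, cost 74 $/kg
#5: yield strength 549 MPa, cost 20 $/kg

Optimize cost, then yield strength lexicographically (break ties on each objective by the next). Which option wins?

#3

First minimize cost: best is 16, kept {#2, #3}.
Then maximize yield strength: best is 811, kept {#3}.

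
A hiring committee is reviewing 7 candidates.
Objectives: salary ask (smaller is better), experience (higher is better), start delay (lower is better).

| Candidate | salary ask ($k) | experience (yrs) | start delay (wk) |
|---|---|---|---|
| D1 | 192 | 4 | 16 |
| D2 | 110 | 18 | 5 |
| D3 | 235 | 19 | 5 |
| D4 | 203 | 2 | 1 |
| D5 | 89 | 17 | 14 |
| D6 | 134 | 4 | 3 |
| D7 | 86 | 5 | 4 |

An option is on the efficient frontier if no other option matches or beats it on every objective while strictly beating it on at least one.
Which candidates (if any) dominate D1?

D2: salary ask 110≤192, experience 18≥4, start delay 5≤16 — dominates D1.
D5: salary ask 89≤192, experience 17≥4, start delay 14≤16 — dominates D1.
D6: salary ask 134≤192, experience 4≥4, start delay 3≤16 — dominates D1.
D7: salary ask 86≤192, experience 5≥4, start delay 4≤16 — dominates D1.
Others (D3, D4) are each worse than D1 on at least one objective.

D2, D5, D6, D7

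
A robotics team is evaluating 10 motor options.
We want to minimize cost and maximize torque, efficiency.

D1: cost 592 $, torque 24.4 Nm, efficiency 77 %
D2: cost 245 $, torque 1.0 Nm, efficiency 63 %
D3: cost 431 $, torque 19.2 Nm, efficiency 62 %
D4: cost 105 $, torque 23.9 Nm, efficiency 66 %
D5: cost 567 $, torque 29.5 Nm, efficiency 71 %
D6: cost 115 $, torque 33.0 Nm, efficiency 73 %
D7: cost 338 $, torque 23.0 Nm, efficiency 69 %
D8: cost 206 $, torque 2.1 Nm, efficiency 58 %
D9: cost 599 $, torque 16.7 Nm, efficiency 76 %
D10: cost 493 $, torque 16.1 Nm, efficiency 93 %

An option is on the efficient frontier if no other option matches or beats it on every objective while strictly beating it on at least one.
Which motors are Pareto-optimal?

D1, D4, D6, D10

D1: not dominated.
D2: dominated by D4 (cost 105≤245, torque 23.9≥1.0, efficiency 66≥63).
D3: dominated by D4 (cost 105≤431, torque 23.9≥19.2, efficiency 66≥62).
D4: not dominated (best cost).
D5: dominated by D6 (cost 115≤567, torque 33.0≥29.5, efficiency 73≥71).
D6: not dominated (best torque).
D7: dominated by D6 (cost 115≤338, torque 33.0≥23.0, efficiency 73≥69).
D8: dominated by D4 (cost 105≤206, torque 23.9≥2.1, efficiency 66≥58).
D9: dominated by D1 (cost 592≤599, torque 24.4≥16.7, efficiency 77≥76).
D10: not dominated (best efficiency).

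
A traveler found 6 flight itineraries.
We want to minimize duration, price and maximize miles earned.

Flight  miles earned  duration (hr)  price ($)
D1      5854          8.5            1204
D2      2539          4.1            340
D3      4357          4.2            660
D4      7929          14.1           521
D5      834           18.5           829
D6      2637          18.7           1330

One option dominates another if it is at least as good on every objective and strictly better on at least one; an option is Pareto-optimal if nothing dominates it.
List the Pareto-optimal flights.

D1: not dominated.
D2: not dominated (best duration).
D3: not dominated.
D4: not dominated (best miles earned).
D5: dominated by D2 (miles earned 2539≥834, duration 4.1≤18.5, price 340≤829).
D6: dominated by D1 (miles earned 5854≥2637, duration 8.5≤18.7, price 1204≤1330).

D1, D2, D3, D4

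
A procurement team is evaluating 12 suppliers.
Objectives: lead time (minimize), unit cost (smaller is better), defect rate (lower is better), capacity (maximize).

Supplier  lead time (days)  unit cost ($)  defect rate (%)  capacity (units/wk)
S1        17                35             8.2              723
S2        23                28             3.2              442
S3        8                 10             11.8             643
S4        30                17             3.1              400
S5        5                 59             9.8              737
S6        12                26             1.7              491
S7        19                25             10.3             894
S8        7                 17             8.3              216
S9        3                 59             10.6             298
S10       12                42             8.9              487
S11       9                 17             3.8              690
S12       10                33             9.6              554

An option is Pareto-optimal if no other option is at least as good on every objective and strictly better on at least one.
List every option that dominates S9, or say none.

S1: worse on lead time (17 vs 3).
S2: worse on lead time (23 vs 3).
S3: worse on lead time (8 vs 3).
S4: worse on lead time (30 vs 3).
S5: worse on lead time (5 vs 3).
S6: worse on lead time (12 vs 3).
S7: worse on lead time (19 vs 3).
S8: worse on lead time (7 vs 3).
S10: worse on lead time (12 vs 3).
S11: worse on lead time (9 vs 3).
S12: worse on lead time (10 vs 3).
No option dominates S9.

none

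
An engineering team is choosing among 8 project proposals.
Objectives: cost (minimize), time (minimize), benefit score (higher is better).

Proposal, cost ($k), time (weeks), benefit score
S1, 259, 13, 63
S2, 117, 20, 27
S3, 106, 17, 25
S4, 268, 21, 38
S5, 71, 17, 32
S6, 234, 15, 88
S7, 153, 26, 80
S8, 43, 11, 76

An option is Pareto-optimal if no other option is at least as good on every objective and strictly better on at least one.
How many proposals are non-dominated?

S1: dominated by S8 (cost 43≤259, time 11≤13, benefit score 76≥63).
S2: dominated by S5 (cost 71≤117, time 17≤20, benefit score 32≥27).
S3: dominated by S5 (cost 71≤106, time 17≤17, benefit score 32≥25).
S4: dominated by S1 (cost 259≤268, time 13≤21, benefit score 63≥38).
S5: dominated by S8 (cost 43≤71, time 11≤17, benefit score 76≥32).
S6: not dominated (best benefit score).
S7: not dominated.
S8: not dominated (best cost).
Pareto-optimal: S6, S7, S8 → 3.

3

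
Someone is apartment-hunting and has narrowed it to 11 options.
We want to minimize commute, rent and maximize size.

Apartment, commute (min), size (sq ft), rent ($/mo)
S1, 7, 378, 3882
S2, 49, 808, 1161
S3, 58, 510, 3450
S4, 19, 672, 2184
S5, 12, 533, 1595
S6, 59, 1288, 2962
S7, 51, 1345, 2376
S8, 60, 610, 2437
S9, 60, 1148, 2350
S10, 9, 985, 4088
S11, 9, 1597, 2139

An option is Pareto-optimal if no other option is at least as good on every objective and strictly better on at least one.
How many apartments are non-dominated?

S1: not dominated (best commute).
S2: not dominated (best rent).
S3: dominated by S2 (commute 49≤58, size 808≥510, rent 1161≤3450).
S4: dominated by S11 (commute 9≤19, size 1597≥672, rent 2139≤2184).
S5: not dominated.
S6: dominated by S7 (commute 51≤59, size 1345≥1288, rent 2376≤2962).
S7: dominated by S11 (commute 9≤51, size 1597≥1345, rent 2139≤2376).
S8: dominated by S2 (commute 49≤60, size 808≥610, rent 1161≤2437).
S9: dominated by S11 (commute 9≤60, size 1597≥1148, rent 2139≤2350).
S10: dominated by S11 (commute 9≤9, size 1597≥985, rent 2139≤4088).
S11: not dominated (best size).
Pareto-optimal: S1, S2, S5, S11 → 4.

4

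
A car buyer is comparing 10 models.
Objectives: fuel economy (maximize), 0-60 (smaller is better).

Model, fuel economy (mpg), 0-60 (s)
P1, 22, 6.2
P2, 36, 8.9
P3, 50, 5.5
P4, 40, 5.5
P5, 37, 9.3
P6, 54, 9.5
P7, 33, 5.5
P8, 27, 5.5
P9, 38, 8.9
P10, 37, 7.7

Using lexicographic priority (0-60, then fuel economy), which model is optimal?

P3

First minimize 0-60: best is 5.5, kept {P3, P4, P7, P8}.
Then maximize fuel economy: best is 50, kept {P3}.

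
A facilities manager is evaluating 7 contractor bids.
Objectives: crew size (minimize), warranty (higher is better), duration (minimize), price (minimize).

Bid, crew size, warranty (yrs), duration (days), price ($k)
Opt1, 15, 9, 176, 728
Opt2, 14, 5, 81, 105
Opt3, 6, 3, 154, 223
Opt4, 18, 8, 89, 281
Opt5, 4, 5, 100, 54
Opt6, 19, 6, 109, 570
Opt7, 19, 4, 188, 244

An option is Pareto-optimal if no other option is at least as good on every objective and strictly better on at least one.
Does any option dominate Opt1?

Opt2: worse on warranty (5 vs 9).
Opt3: worse on warranty (3 vs 9).
Opt4: worse on crew size (18 vs 15).
Opt5: worse on warranty (5 vs 9).
Opt6: worse on crew size (19 vs 15).
Opt7: worse on crew size (19 vs 15).
No option is at least as good as Opt1 on every objective and strictly better on one.

No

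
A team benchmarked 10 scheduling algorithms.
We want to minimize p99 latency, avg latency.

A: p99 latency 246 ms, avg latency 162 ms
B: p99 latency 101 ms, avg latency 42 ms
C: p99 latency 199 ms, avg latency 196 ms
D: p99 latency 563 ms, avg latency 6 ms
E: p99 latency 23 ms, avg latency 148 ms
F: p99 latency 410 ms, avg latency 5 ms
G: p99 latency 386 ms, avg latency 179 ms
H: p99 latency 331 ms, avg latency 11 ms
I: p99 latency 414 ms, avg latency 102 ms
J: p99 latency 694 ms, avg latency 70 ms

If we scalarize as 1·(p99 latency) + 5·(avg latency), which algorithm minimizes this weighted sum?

B

A: 1·246 + 5·162 = 1056
B: 1·101 + 5·42 = 311
C: 1·199 + 5·196 = 1179
D: 1·563 + 5·6 = 593
E: 1·23 + 5·148 = 763
F: 1·410 + 5·5 = 435
G: 1·386 + 5·179 = 1281
H: 1·331 + 5·11 = 386
I: 1·414 + 5·102 = 924
J: 1·694 + 5·70 = 1044
Lowest: B at 311.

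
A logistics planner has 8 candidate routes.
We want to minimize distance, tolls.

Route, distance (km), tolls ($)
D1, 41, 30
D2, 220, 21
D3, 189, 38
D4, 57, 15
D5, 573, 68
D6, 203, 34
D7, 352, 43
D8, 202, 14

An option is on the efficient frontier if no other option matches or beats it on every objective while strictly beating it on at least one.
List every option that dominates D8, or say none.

none

D1: worse on tolls (30 vs 14).
D2: worse on distance (220 vs 202).
D3: worse on tolls (38 vs 14).
D4: worse on tolls (15 vs 14).
D5: worse on distance (573 vs 202).
D6: worse on distance (203 vs 202).
D7: worse on distance (352 vs 202).
No option dominates D8.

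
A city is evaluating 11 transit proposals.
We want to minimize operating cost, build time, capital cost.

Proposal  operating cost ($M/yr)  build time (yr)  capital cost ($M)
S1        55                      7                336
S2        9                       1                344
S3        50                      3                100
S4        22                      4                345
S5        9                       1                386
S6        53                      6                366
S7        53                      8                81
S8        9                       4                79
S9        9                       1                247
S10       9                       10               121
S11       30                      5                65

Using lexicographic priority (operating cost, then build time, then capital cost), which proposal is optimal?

S9

First minimize operating cost: best is 9, kept {S2, S5, S8, S9, S10}.
Then minimize build time: best is 1, kept {S2, S5, S9}.
Then minimize capital cost: best is 247, kept {S9}.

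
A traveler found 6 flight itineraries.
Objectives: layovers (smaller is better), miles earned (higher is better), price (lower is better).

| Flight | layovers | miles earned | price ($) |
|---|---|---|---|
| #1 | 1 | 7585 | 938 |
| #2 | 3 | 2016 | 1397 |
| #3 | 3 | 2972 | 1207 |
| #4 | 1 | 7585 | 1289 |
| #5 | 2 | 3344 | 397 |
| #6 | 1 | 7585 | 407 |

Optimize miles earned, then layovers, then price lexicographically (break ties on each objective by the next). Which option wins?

First maximize miles earned: best is 7585, kept {#1, #4, #6}.
Then minimize layovers: best is 1, kept {#1, #4, #6}.
Then minimize price: best is 407, kept {#6}.

#6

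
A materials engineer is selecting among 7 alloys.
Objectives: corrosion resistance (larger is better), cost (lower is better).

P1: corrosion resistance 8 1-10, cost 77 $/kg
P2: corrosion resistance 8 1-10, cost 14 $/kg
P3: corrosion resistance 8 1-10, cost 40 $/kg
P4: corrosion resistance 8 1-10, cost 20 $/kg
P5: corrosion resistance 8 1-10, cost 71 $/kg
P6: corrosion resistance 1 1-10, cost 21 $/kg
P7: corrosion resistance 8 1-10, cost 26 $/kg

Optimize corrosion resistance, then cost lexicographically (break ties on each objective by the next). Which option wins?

P2

First maximize corrosion resistance: best is 8, kept {P1, P2, P3, P4, P5, P7}.
Then minimize cost: best is 14, kept {P2}.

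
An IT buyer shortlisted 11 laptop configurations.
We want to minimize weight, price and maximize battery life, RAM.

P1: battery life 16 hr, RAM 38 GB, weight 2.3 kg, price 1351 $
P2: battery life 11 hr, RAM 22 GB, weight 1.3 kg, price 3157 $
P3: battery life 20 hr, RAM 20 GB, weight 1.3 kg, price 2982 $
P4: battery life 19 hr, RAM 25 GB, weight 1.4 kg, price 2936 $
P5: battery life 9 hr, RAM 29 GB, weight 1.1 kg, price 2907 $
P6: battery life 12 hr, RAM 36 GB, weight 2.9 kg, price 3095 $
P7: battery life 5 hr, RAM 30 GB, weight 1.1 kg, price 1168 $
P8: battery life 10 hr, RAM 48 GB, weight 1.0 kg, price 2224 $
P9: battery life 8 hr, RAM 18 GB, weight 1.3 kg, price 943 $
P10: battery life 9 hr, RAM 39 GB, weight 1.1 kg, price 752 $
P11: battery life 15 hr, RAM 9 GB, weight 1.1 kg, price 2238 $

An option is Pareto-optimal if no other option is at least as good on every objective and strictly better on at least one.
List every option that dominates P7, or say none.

P10: battery life 9≥5, RAM 39≥30, weight 1.1≤1.1, price 752≤1168 — dominates P7.
Others (P1, P2, P3, P4, P5, P6, P8, P9, P11) are each worse than P7 on at least one objective.

P10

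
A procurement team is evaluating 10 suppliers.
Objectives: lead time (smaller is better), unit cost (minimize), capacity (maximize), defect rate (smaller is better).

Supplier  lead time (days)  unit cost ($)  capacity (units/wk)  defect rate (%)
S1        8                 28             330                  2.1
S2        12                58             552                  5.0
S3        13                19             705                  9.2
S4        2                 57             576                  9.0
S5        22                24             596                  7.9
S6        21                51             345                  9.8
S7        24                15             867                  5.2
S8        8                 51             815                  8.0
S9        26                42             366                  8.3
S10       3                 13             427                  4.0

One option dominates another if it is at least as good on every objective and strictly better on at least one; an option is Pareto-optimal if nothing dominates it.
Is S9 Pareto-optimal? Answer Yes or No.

S5 vs S9: lead time 22≤26, unit cost 24≤42, capacity 596≥366, defect rate 7.9≤8.3 — S5 is at least as good on every objective and strictly better on at least one, so S5 dominates S9.

No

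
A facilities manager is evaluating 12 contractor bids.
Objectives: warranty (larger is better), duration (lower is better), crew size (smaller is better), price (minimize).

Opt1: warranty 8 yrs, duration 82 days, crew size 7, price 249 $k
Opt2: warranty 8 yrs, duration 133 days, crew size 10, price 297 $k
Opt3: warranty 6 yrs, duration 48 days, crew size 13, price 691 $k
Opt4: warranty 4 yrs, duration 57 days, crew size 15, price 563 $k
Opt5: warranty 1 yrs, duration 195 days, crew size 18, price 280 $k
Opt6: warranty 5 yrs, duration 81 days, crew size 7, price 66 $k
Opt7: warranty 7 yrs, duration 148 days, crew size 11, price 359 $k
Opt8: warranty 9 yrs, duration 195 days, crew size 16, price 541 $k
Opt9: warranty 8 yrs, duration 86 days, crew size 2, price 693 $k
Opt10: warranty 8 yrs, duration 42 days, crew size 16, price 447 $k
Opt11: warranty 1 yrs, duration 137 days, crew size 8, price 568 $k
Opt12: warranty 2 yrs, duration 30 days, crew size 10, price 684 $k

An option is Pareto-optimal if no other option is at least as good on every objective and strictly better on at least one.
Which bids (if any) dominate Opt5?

Opt1, Opt6

Opt1: warranty 8≥1, duration 82≤195, crew size 7≤18, price 249≤280 — dominates Opt5.
Opt6: warranty 5≥1, duration 81≤195, crew size 7≤18, price 66≤280 — dominates Opt5.
Others (Opt2, Opt3, Opt4, Opt7, Opt8, Opt9, Opt10, Opt11, Opt12) are each worse than Opt5 on at least one objective.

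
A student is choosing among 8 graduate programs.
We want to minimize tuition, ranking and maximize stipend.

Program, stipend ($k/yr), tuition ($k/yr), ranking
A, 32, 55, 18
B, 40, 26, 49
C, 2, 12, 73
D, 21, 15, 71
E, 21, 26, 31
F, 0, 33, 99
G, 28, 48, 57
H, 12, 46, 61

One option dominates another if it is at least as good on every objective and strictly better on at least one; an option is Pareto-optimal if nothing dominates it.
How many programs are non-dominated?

A: not dominated (best ranking).
B: not dominated (best stipend).
C: not dominated (best tuition).
D: not dominated.
E: not dominated.
F: dominated by B (stipend 40≥0, tuition 26≤33, ranking 49≤99).
G: dominated by B (stipend 40≥28, tuition 26≤48, ranking 49≤57).
H: dominated by B (stipend 40≥12, tuition 26≤46, ranking 49≤61).
Pareto-optimal: A, B, C, D, E → 5.

5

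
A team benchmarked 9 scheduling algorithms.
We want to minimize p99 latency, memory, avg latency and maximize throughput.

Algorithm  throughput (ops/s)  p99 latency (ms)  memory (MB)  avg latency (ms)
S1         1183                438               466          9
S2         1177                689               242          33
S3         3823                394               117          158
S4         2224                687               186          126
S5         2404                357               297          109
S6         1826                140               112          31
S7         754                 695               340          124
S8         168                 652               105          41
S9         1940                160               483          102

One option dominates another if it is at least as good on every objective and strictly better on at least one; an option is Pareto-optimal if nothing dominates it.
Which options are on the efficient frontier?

S1, S3, S4, S5, S6, S8, S9

S1: not dominated (best avg latency).
S2: dominated by S6 (throughput 1826≥1177, p99 latency 140≤689, memory 112≤242, avg latency 31≤33).
S3: not dominated (best throughput).
S4: not dominated.
S5: not dominated.
S6: not dominated (best p99 latency).
S7: dominated by S2 (throughput 1177≥754, p99 latency 689≤695, memory 242≤340, avg latency 33≤124).
S8: not dominated (best memory).
S9: not dominated.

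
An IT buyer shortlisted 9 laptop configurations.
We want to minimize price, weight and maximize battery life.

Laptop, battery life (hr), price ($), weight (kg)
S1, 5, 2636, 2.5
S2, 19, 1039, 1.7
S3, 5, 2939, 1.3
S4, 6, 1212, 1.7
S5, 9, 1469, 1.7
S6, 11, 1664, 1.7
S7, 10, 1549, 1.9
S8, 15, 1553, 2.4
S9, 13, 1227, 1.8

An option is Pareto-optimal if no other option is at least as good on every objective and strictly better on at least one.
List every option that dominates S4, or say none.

S2

S2: battery life 19≥6, price 1039≤1212, weight 1.7≤1.7 — dominates S4.
Others (S1, S3, S5, S6, S7, S8, S9) are each worse than S4 on at least one objective.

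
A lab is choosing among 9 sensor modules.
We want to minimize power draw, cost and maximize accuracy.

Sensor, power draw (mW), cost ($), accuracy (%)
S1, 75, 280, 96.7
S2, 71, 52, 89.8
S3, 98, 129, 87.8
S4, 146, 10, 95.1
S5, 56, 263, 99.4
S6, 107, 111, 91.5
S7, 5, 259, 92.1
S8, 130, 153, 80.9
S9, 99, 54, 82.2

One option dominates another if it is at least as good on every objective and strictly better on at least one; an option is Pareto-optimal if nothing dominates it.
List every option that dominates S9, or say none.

S2

S2: power draw 71≤99, cost 52≤54, accuracy 89.8≥82.2 — dominates S9.
Others (S1, S3, S4, S5, S6, S7, S8) are each worse than S9 on at least one objective.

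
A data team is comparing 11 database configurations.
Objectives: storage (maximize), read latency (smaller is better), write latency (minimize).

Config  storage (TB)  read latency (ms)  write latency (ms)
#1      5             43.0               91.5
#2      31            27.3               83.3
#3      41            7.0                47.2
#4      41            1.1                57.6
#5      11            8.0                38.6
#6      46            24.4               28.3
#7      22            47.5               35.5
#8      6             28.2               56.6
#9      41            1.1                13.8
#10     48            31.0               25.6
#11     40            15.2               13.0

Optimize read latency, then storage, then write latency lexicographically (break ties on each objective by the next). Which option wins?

#9

First minimize read latency: best is 1.1, kept {#4, #9}.
Then maximize storage: best is 41, kept {#4, #9}.
Then minimize write latency: best is 13.8, kept {#9}.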